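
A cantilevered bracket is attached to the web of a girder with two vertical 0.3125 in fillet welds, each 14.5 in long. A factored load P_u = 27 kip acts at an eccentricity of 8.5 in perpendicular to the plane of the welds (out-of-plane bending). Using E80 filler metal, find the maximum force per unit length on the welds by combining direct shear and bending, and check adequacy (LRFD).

f_max ≈ 3.4 kip/in; adequate

E80XX → F_EXX = 80 ksi.
L_w = 2 × 14.5 = 29 in; section modulus (unit throat) S = 2 × L²/6 = 70.08 in².
Direct shear f_v = P/L_w = 27/29 = 0.931 kip/in.
Moment M = P × e = 27 × 8.5 = 229.5 kip·in; bending f_b = M/S = 3.275 kip/in.
f_max = √(f_v² + f_b²) = √(0.931² + 3.275²) = 3.404 kip/in.
φr_n = 0.75 × 0.6 × 80 × (0.707 × 0.3125) = 7.954 kip/in → adequate.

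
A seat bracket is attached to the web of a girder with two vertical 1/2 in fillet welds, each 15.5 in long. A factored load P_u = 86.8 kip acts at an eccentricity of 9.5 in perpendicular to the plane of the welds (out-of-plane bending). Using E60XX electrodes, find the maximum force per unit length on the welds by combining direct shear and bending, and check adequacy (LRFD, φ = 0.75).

E60XX → F_EXX = 60 ksi.
L_w = 2 × 15.5 = 31 in; section modulus (unit throat) S = 2 × L²/6 = 80.08 in².
Direct shear f_v = P/L_w = 86.8/31 = 2.8 kip/in.
Moment M = P × e = 86.8 × 9.5 = 824.6 kip·in; bending f_b = M/S = 10.3 kip/in.
f_max = √(f_v² + f_b²) = √(2.8² + 10.3²) = 10.67 kip/in.
φr_n = 0.75 × 0.6 × 60 × (0.707 × 0.5) = 9.544 kip/in → NOT adequate.

f_max ≈ 10.7 kip/in; NOT adequate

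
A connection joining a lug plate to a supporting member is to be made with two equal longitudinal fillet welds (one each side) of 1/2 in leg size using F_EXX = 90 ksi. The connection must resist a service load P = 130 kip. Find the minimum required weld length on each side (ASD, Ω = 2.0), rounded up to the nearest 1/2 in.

L = 7 in on each side

Throat t_e = 0.707 × 0.5 = 0.3535 in.
r_n/Ω = (0.6 × 90 × 0.3535) / 2.0 = 9.544 kip/in.
L_req = P / (r_n/Ω) = 130 / 9.544 = 13.62 in total.
Per side: 13.62 / 2 = 6.81 in.
Round up → use L = 7 in on each side.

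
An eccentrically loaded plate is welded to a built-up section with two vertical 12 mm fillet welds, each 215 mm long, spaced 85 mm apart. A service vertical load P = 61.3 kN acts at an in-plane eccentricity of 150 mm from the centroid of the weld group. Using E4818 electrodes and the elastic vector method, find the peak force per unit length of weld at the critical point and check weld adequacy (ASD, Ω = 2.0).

E48XX → F_EXX = 480 MPa.
Total weld length L_w = 430 mm. Treat welds as unit-width lines.
Polar moment about centroid: J = 2[d³/12 + d(b/2)²] = 2[215³/12 + 215×42.5²] = 2433000 mm³.
Direct shear f_v = P/L_w = 61.3×10³ / 430 = 142.6 N/mm (vertical).
Torsion M = P·e = 61.3×10³ × 150 = 9195000 N·mm.
Critical point at (x, y) = (42.5, 107.5) from centroid. f_tx = M·y/J = 406.3 N/mm; f_ty = M·x/J = 160.6 N/mm.
Resultant f_max = √[f_tx² + (f_v + f_ty)²] = √[406.3² + (142.6 + 160.6)²] = 506.9 N/mm.
Capacity per unit length: r_n/Ω = (1/2.0) × 0.6 × 480 × (0.707 × 12) = 1222 N/mm.
506.9 ≤ 1222 → adequate.

f_max ≈ 507 N/mm; adequate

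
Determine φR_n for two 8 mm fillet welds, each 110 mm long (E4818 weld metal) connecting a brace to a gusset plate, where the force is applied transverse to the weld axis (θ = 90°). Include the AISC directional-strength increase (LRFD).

E48XX → F_EXX = 480 MPa.
t_e = 0.707 × 8 = 5.656 mm; A_we = 5.656 × 220 = 1244 mm².
Directional factor: 1.0 + 0.5 sin^1.5(90°) = 1.5.
F_nw = 0.6 × 480 × 1.5 = 432 MPa.
φR_n = 0.75 × 432 × 1244 × 10⁻³ = 403.2 kN.

φR_n ≈ 403 kN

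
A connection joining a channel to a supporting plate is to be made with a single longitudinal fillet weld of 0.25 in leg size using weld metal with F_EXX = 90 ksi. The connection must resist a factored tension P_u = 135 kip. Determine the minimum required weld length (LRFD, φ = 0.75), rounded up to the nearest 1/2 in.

L = 19 in

Throat t_e = 0.707 × 0.25 = 0.1767 in.
φr_n = 0.75 × 0.6 × 90 × 0.1767 = 7.158 kip/in.
L_req = P_u / φr_n = 135 / 7.158 = 18.86 in total.
Round up → use L = 19 in.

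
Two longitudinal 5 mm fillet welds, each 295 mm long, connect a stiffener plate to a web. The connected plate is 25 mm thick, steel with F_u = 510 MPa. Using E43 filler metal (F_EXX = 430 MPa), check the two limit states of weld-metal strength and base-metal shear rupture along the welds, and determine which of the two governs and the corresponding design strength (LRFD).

φR_n ≈ 404 kN (weld metal governs)

t_e = 0.707 × 5 = 3.535 mm; L = 590 mm.
Weld metal: φR_n = 0.75 × 0.6 × 430 × 3.535 × 590 × 10⁻³ = 403.6 kN.
Base metal (shear rupture): φR_n = 0.75 × 0.6 × 510 × 25 × 590 × 10⁻³ = 3385 kN.
Governing: weld metal.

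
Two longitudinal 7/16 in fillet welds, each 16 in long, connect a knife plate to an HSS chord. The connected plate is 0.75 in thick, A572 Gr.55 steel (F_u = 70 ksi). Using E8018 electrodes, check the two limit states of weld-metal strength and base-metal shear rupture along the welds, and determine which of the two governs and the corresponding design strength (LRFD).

φR_n ≈ 356 kip (weld metal governs)

E80XX → F_EXX = 80 ksi.
t_e = 0.707 × 0.4375 = 0.3093 in; L = 32 in.
Weld metal: φR_n = 0.75 × 0.6 × 80 × 0.3093 × 32 = 356.3 kip.
Base metal (shear rupture): φR_n = 0.75 × 0.6 × 70 × 0.75 × 32 = 756 kip.
Governing: weld metal.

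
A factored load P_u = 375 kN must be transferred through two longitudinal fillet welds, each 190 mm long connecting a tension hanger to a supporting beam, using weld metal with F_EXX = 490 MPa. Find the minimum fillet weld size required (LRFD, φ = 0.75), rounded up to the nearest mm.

Total weld length L = 380 mm.
Required throat t_e = P_u / (φ × 0.6 F_EXX × L) = 375 / (0.75 × 0.6 × 490 × 380 × 10⁻³) = 4.475 mm.
Required leg w = t_e / 0.707 = 6.33 mm → use 7 mm.

w = 7 mm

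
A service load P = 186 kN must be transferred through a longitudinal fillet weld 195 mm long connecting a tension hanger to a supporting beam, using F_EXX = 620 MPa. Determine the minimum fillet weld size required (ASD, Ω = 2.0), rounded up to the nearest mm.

Total weld length L = 195 mm.
Required throat t_e = P × Ω / (0.6 F_EXX × L) = 186 × 2.0 / (0.6 × 620 × 195 × 10⁻³) = 5.128 mm.
Required leg w = t_e / 0.707 = 7.253 mm → use 8 mm.

w = 8 mm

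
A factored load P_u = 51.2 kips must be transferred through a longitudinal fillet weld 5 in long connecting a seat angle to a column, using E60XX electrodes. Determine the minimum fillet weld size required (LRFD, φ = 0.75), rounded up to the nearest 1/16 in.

E60XX → F_EXX = 60 ksi.
Total weld length L = 5 in.
Required throat t_e = P_u / (φ × 0.6 F_EXX × L) = 51.2 / (0.75 × 0.6 × 60 × 5) = 0.3793 in.
Required leg w = t_e / 0.707 = 0.5364 in → use 9/16 in.

w = 9/16 in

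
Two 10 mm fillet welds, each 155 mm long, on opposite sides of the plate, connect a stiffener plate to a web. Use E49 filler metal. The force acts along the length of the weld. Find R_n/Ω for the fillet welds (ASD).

R_n/Ω ≈ 322 kN

E49XX → F_EXX = 490 MPa.
Effective throat t_e = 0.707 × 10 = 7.07 mm.
Total length L = 310 mm; A_we = 7.07 × 310 = 2192 mm².
F_nw = 0.6 F_EXX = 0.6 × 490 = 294 MPa.
R_n = 294 × 2192 × 10⁻³ = 644.4 kN; R_n/Ω = 644.4/2.0 = 322.2 kN.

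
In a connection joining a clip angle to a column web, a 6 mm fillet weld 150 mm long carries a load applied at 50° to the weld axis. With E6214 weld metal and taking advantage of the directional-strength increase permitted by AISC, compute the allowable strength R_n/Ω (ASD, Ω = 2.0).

E62XX → F_EXX = 620 MPa.
t_e = 0.707 × 6 = 4.242 mm; A_we = 4.242 × 150 = 636.3 mm².
Directional factor: 1.0 + 0.5 sin^1.5(50°) = 1.335.
F_nw = 0.6 × 620 × 1.335 = 496.7 MPa.
R_n/Ω = (496.7 × 636.3) / 2.0 × 10⁻³ = 158 kN.

R_n/Ω ≈ 158 kN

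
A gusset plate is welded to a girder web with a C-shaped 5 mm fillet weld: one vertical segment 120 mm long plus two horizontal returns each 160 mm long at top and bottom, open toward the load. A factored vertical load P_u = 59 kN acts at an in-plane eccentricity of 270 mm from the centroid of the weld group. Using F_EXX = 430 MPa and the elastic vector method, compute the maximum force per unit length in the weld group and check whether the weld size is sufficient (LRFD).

f_max ≈ 860 N/mm; NOT adequate

Total weld length L_w = 440 mm. Treat welds as unit-width lines.
Centroid: x̄ = 2×160×80 / 440 = 58.18 mm from the vertical weld.
Polar moment about centroid: J = I_x + I_y = [120³/12 + 2×160×60²] + [120×58.18² + 2(160³/12 + 160×21.82²)] = 2537000 mm³.
Direct shear f_v = P/L_w = 59×10³ / 440 = 134.1 N/mm (vertical).
Torsion M = P·e = 59×10³ × 270 = 15930000 N·mm.
Critical point at (x, y) = (101.8, 60) from centroid. f_tx = M·y/J = 376.7 N/mm; f_ty = M·x/J = 639.3 N/mm.
Resultant f_max = √[f_tx² + (f_v + f_ty)²] = √[376.7² + (134.1 + 639.3)²] = 860.2 N/mm.
Capacity per unit length: φr_n = 0.75 × 0.6 × 430 × (0.707 × 5) = 684 N/mm.
860.2 > 684 → NOT adequate.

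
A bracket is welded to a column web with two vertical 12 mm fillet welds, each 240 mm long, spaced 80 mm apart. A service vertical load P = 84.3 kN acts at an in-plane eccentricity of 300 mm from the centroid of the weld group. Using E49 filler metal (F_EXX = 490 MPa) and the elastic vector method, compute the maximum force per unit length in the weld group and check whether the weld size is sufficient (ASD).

f_max ≈ 1110 N/mm; adequate

Total weld length L_w = 480 mm. Treat welds as unit-width lines.
Polar moment about centroid: J = 2[d³/12 + d(b/2)²] = 2[240³/12 + 240×40²] = 3072000 mm³.
Direct shear f_v = P/L_w = 84.3×10³ / 480 = 175.6 N/mm (vertical).
Torsion M = P·e = 84.3×10³ × 300 = 25290000 N·mm.
Critical point at (x, y) = (40, 120) from centroid. f_tx = M·y/J = 987.9 N/mm; f_ty = M·x/J = 329.3 N/mm.
Resultant f_max = √[f_tx² + (f_v + f_ty)²] = √[987.9² + (175.6 + 329.3)²] = 1109 N/mm.
Capacity per unit length: r_n/Ω = (1/2.0) × 0.6 × 490 × (0.707 × 12) = 1247 N/mm.
1109 ≤ 1247 → adequate.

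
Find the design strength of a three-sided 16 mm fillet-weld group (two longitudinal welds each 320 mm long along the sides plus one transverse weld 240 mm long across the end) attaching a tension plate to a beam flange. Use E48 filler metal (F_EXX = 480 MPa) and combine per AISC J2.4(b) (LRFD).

t_e = 0.707 × 16 = 11.31 mm.
R_nwl = 0.6 × 480 × 11.31 × 640 × 10⁻³ = 2085 kN (longitudinal, 2 welds).
R_nwt = 0.6 × 480 × 11.31 × 240 × 10⁻³ = 781.9 kN (transverse, base value).
(i) R_nwl + R_nwt = 2867 kN; (ii) 0.85 R_nwl + 1.5 R_nwt = 2945 kN.
R_n = max = 2945 kN [governs: (ii)]; φR_n = 2209 kN.

φR_n ≈ 2210 kN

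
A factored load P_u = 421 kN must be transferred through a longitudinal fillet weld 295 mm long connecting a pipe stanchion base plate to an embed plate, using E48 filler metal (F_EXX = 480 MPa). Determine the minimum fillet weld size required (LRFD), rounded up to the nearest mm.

w = 10 mm

Total weld length L = 295 mm.
Required throat t_e = P_u / (φ × 0.6 F_EXX × L) = 421 / (0.75 × 0.6 × 480 × 295 × 10⁻³) = 6.607 mm.
Required leg w = t_e / 0.707 = 9.345 mm → use 10 mm.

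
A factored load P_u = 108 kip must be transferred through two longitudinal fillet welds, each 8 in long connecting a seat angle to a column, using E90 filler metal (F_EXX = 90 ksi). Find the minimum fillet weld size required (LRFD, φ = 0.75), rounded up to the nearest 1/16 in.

Total weld length L = 16 in.
Required throat t_e = P_u / (φ × 0.6 F_EXX × L) = 108 / (0.75 × 0.6 × 90 × 16) = 0.1667 in.
Required leg w = t_e / 0.707 = 0.2357 in → use 1/4 in.

w = 1/4 in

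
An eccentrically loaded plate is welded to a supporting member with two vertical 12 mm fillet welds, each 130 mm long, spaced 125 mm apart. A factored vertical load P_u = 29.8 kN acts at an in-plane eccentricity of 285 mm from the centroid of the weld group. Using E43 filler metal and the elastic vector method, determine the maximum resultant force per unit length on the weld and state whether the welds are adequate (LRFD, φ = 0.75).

f_max ≈ 639 N/mm; adequate

E43XX → F_EXX = 430 MPa.
Total weld length L_w = 260 mm. Treat welds as unit-width lines.
Polar moment about centroid: J = 2[d³/12 + d(b/2)²] = 2[130³/12 + 130×62.5²] = 1382000 mm³.
Direct shear f_v = P/L_w = 29.8×10³ / 260 = 114.6 N/mm (vertical).
Torsion M = P·e = 29.8×10³ × 285 = 8493000 N·mm.
Critical point at (x, y) = (62.5, 65) from centroid. f_tx = M·y/J = 399.5 N/mm; f_ty = M·x/J = 384.1 N/mm.
Resultant f_max = √[f_tx² + (f_v + f_ty)²] = √[399.5² + (114.6 + 384.1)²] = 639 N/mm.
Capacity per unit length: φr_n = 0.75 × 0.6 × 430 × (0.707 × 12) = 1642 N/mm.
639 ≤ 1642 → adequate.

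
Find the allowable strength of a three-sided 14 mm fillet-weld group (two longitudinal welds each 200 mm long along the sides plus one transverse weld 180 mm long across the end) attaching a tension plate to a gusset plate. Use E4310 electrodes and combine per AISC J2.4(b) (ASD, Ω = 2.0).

E43XX → F_EXX = 430 MPa.
t_e = 0.707 × 14 = 9.898 mm.
R_nwl = 0.6 × 430 × 9.898 × 400 × 10⁻³ = 1021 kN (longitudinal, 2 welds).
R_nwt = 0.6 × 430 × 9.898 × 180 × 10⁻³ = 459.7 kN (transverse, base value).
(i) R_nwl + R_nwt = 1481 kN; (ii) 0.85 R_nwl + 1.5 R_nwt = 1558 kN.
R_n = max = 1558 kN [governs: (ii)]; R_n/Ω = 778.9 kN.

R_n/Ω ≈ 779 kN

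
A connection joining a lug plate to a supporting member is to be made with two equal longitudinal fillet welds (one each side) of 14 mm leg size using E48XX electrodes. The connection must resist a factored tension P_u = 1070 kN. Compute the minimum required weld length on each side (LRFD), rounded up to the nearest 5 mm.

E48XX → F_EXX = 480 MPa.
Throat t_e = 0.707 × 14 = 9.898 mm.
φr_n = 0.75 × 0.6 × 480 × 9.898 × 10⁻³ = 2.138 kN/mm.
L_req = P_u / φr_n = 1070 / 2.138 = 500.5 mm total.
Per side: 500.5 / 2 = 250.2 mm.
Round up → use L = 255 mm on each side.

L = 255 mm on each side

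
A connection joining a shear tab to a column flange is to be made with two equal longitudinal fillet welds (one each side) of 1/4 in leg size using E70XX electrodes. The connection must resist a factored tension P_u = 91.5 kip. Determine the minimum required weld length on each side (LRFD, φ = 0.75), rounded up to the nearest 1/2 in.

E70XX → F_EXX = 70 ksi.
Throat t_e = 0.707 × 0.25 = 0.1767 in.
φr_n = 0.75 × 0.6 × 70 × 0.1767 = 5.568 kip/in.
L_req = P_u / φr_n = 91.5 / 5.568 = 16.43 in total.
Per side: 16.43 / 2 = 8.217 in.
Round up → use L = 8.5 in on each side.

L = 8.5 in on each side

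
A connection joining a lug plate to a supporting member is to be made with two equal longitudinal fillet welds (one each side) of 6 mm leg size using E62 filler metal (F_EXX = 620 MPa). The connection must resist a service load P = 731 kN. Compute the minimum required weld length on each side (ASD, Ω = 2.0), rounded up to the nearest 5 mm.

L = 465 mm on each side

Throat t_e = 0.707 × 6 = 4.242 mm.
r_n/Ω = (0.6 × 620 × 4.242) / 2.0 = 789 N/mm = 0.789 kN/mm.
L_req = P / (r_n/Ω) = 731 / 0.789 = 926.5 mm total.
Per side: 926.5 / 2 = 463.2 mm.
Round up → use L = 465 mm on each side.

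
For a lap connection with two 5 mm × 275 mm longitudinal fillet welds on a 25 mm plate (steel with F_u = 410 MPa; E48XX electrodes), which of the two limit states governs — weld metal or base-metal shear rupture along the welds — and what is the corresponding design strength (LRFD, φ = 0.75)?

φR_n ≈ 420 kN (weld metal governs)

E48XX → F_EXX = 480 MPa.
t_e = 0.707 × 5 = 3.535 mm; L = 550 mm.
Weld metal: φR_n = 0.75 × 0.6 × 480 × 3.535 × 550 × 10⁻³ = 420 kN.
Base metal (shear rupture): φR_n = 0.75 × 0.6 × 410 × 25 × 550 × 10⁻³ = 2537 kN.
Governing: weld metal.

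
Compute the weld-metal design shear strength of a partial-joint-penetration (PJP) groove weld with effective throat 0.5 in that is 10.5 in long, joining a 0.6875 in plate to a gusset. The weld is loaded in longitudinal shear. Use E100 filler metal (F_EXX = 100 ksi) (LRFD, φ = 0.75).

φR_n ≈ 236 kip

Effective throat (given) t_e = 0.5 in.
A_we = 0.5 × 10.5 = 5.25 in².
F_nw = 0.6 F_EXX = 60 ksi.
φR_n = 0.75 × 60 × 5.25 = 236.2 kip.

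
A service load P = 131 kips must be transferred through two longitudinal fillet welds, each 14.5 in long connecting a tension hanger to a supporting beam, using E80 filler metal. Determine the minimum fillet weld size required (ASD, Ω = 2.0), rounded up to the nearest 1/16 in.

E80XX → F_EXX = 80 ksi.
Total weld length L = 29 in.
Required throat t_e = P × Ω / (0.6 F_EXX × L) = 131 × 2.0 / (0.6 × 80 × 29) = 0.1882 in.
Required leg w = t_e / 0.707 = 0.2662 in → use 5/16 in.

w = 5/16 in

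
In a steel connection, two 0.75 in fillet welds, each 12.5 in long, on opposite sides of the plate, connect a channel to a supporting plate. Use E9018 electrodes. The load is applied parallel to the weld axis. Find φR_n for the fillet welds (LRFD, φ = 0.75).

E90XX → F_EXX = 90 ksi.
Effective throat t_e = 0.707 × 0.75 = 0.5302 in.
Total length L = 25 in; A_we = 0.5302 × 25 = 13.26 in².
F_nw = 0.6 F_EXX = 0.6 × 90 = 54 ksi.
φR_n = 0.75 × 54 × 13.26 = 536.9 kips.

φR_n ≈ 537 kips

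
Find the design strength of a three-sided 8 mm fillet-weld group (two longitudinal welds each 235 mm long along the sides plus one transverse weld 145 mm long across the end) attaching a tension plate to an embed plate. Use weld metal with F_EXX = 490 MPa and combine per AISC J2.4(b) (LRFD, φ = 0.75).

φR_n ≈ 769 kN

t_e = 0.707 × 8 = 5.656 mm.
R_nwl = 0.6 × 490 × 5.656 × 470 × 10⁻³ = 781.5 kN (longitudinal, 2 welds).
R_nwt = 0.6 × 490 × 5.656 × 145 × 10⁻³ = 241.1 kN (transverse, base value).
(i) R_nwl + R_nwt = 1023 kN; (ii) 0.85 R_nwl + 1.5 R_nwt = 1026 kN.
R_n = max = 1026 kN [governs: (ii)]; φR_n = 769.5 kN.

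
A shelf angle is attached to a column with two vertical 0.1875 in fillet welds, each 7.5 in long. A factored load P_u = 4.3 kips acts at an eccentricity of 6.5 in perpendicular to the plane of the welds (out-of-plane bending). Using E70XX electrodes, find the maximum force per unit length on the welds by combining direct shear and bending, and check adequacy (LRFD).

f_max ≈ 1.52 kip/in; adequate

E70XX → F_EXX = 70 ksi.
L_w = 2 × 7.5 = 15 in; section modulus (unit throat) S = 2 × L²/6 = 18.75 in².
Direct shear f_v = P/L_w = 4.3/15 = 0.2867 kip/in.
Moment M = P × e = 4.3 × 6.5 = 27.95 kip·in; bending f_b = M/S = 1.491 kip/in.
f_max = √(f_v² + f_b²) = √(0.2867² + 1.491²) = 1.518 kip/in.
φr_n = 0.75 × 0.6 × 70 × (0.707 × 0.1875) = 4.176 kip/in → adequate.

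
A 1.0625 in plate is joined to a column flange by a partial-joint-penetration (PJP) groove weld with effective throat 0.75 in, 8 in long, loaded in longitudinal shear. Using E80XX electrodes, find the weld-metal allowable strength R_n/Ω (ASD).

R_n/Ω ≈ 144 kip

E80XX → F_EXX = 80 ksi.
Effective throat (given) t_e = 0.75 in.
A_we = 0.75 × 8 = 6 in².
F_nw = 0.6 F_EXX = 48 ksi.
R_n/Ω = (48 × 6) / 2.0 = 144 kip.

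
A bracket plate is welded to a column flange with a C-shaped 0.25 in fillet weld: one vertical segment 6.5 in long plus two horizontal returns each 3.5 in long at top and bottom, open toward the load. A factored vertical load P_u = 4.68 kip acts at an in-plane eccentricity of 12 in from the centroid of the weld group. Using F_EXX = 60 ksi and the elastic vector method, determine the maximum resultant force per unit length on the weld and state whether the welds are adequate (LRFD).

f_max ≈ 2.28 kip/in; adequate

Total weld length L_w = 13.5 in. Treat welds as unit-width lines.
Centroid: x̄ = 2×3.5×1.75 / 13.5 = 0.9074 in from the vertical weld.
Polar moment about centroid: J = I_x + I_y = [6.5³/12 + 2×3.5×3.25²] + [6.5×0.9074² + 2(3.5³/12 + 3.5×0.8426²)] = 114.3 in³.
Direct shear f_v = P/L_w = 4.68 / 13.5 = 0.3467 kip/in (vertical).
Torsion M = P·e = 4.68 × 12 = 56.16 kip·in.
Critical point at (x, y) = (2.593, 3.25) from centroid. f_tx = M·y/J = 1.597 kip/in; f_ty = M·x/J = 1.274 kip/in.
Resultant f_max = √[f_tx² + (f_v + f_ty)²] = √[1.597² + (0.3467 + 1.274)²] = 2.275 kip/in.
Capacity per unit length: φr_n = 0.75 × 0.6 × 60 × (0.707 × 0.25) = 4.772 kip/in.
2.275 ≤ 4.772 → adequate.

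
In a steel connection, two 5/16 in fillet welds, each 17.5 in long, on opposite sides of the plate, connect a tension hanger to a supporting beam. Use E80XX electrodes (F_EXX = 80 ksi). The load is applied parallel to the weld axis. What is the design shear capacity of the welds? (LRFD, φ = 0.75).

Effective throat t_e = 0.707 × 0.3125 = 0.2209 in.
Total length L = 35 in; A_we = 0.2209 × 35 = 7.733 in².
F_nw = 0.6 F_EXX = 0.6 × 80 = 48 ksi.
φR_n = 0.75 × 48 × 7.733 = 278.4 kip.

φR_n ≈ 278 kip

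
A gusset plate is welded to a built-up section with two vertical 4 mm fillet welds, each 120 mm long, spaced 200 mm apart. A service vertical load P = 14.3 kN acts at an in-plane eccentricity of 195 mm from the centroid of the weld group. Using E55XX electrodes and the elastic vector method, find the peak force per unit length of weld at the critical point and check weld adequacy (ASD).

f_max ≈ 175 N/mm; adequate

E55XX → F_EXX = 550 MPa.
Total weld length L_w = 240 mm. Treat welds as unit-width lines.
Polar moment about centroid: J = 2[d³/12 + d(b/2)²] = 2[120³/12 + 120×100²] = 2688000 mm³.
Direct shear f_v = P/L_w = 14.3×10³ / 240 = 59.58 N/mm (vertical).
Torsion M = P·e = 14.3×10³ × 195 = 2788500 N·mm.
Critical point at (x, y) = (100, 60) from centroid. f_tx = M·y/J = 62.24 N/mm; f_ty = M·x/J = 103.7 N/mm.
Resultant f_max = √[f_tx² + (f_v + f_ty)²] = √[62.24² + (59.58 + 103.7)²] = 174.8 N/mm.
Capacity per unit length: r_n/Ω = (1/2.0) × 0.6 × 550 × (0.707 × 4) = 466.6 N/mm.
174.8 ≤ 466.6 → adequate.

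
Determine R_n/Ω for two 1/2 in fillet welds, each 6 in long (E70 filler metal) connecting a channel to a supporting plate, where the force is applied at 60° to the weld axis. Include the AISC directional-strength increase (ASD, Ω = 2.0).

E70XX → F_EXX = 70 ksi.
t_e = 0.707 × 0.5 = 0.3535 in; A_we = 0.3535 × 12 = 4.242 in².
Directional factor: 1.0 + 0.5 sin^1.5(60°) = 1.403.
F_nw = 0.6 × 70 × 1.403 = 58.92 ksi.
R_n/Ω = (58.92 × 4.242) / 2.0 = 125 kip.

R_n/Ω ≈ 125 kip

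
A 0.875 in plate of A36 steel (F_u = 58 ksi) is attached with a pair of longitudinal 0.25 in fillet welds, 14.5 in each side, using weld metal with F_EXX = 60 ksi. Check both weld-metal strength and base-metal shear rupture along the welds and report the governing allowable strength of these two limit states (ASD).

t_e = 0.707 × 0.25 = 0.1767 in; L = 29 in.
Weld metal: R_n/Ω = (1/2.0) × 0.6 × 60 × 0.1767 × 29 = 92.26 kip.
Base metal (shear rupture): R_n/Ω = (1/2.0) × 0.6 × 58 × 0.875 × 29 = 441.5 kip.
Governing: weld metal.

R_n/Ω ≈ 92.3 kip (weld metal governs)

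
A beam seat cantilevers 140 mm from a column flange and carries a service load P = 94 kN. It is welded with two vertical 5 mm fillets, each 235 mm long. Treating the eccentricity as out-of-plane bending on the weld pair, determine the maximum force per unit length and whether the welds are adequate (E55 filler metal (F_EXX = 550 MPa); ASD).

L_w = 2 × 235 = 470 mm; section modulus (unit throat) S = 2 × L²/6 = 18410 mm².
Direct shear f_v = P/L_w = 94×10³/470 = 200 N/mm.
Moment M = P × e = 94×10³ × 140 = 13160000 N·mm; bending f_b = M/S = 714.9 N/mm.
f_max = √(f_v² + f_b²) = √(200² + 714.9²) = 742.3 N/mm.
r_n/Ω = (1/2.0) × 0.6 × 550 × (0.707 × 5) = 583.3 N/mm → NOT adequate.

f_max ≈ 742 N/mm; NOT adequate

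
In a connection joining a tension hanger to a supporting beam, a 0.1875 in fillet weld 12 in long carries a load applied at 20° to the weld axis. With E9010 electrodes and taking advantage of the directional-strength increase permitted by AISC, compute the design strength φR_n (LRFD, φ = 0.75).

φR_n ≈ 70.9 kips

E90XX → F_EXX = 90 ksi.
t_e = 0.707 × 0.1875 = 0.1326 in; A_we = 0.1326 × 12 = 1.591 in².
Directional factor: 1.0 + 0.5 sin^1.5(20°) = 1.1.
F_nw = 0.6 × 90 × 1.1 = 59.4 ksi.
φR_n = 0.75 × 59.4 × 1.591 = 70.87 kips.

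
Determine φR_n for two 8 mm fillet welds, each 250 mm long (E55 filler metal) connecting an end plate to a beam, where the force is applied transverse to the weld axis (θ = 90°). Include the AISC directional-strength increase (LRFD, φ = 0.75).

E55XX → F_EXX = 550 MPa.
t_e = 0.707 × 8 = 5.656 mm; A_we = 5.656 × 500 = 2828 mm².
Directional factor: 1.0 + 0.5 sin^1.5(90°) = 1.5.
F_nw = 0.6 × 550 × 1.5 = 495 MPa.
φR_n = 0.75 × 495 × 2828 × 10⁻³ = 1050 kN.

φR_n ≈ 1050 kN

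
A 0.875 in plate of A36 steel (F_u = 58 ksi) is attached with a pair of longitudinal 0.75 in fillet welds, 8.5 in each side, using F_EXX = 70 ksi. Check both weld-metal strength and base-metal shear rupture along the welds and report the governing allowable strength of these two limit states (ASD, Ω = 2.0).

t_e = 0.707 × 0.75 = 0.5302 in; L = 17 in.
Weld metal: R_n/Ω = (1/2.0) × 0.6 × 70 × 0.5302 × 17 = 189.3 kip.
Base metal (shear rupture): R_n/Ω = (1/2.0) × 0.6 × 58 × 0.875 × 17 = 258.8 kip.
Governing: weld metal.

R_n/Ω ≈ 189 kip (weld metal governs)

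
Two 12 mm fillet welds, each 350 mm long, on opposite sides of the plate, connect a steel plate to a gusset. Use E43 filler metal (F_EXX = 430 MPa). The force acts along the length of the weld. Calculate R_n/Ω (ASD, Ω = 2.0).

Effective throat t_e = 0.707 × 12 = 8.484 mm.
Total length L = 700 mm; A_we = 8.484 × 700 = 5939 mm².
F_nw = 0.6 F_EXX = 0.6 × 430 = 258 MPa.
R_n = 258 × 5939 × 10⁻³ = 1532 kN; R_n/Ω = 1532/2.0 = 766.1 kN.

R_n/Ω ≈ 766 kN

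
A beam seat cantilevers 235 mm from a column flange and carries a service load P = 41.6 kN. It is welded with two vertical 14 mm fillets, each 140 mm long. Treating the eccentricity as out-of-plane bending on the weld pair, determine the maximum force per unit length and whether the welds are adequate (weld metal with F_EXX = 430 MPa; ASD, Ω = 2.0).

L_w = 2 × 140 = 280 mm; section modulus (unit throat) S = 2 × L²/6 = 6533 mm².
Direct shear f_v = P/L_w = 41.6×10³/280 = 148.6 N/mm.
Moment M = P × e = 41.6×10³ × 235 = 9776000 N·mm; bending f_b = M/S = 1496 N/mm.
f_max = √(f_v² + f_b²) = √(148.6² + 1496²) = 1504 N/mm.
r_n/Ω = (1/2.0) × 0.6 × 430 × (0.707 × 14) = 1277 N/mm → NOT adequate.

f_max ≈ 1500 N/mm; NOT adequate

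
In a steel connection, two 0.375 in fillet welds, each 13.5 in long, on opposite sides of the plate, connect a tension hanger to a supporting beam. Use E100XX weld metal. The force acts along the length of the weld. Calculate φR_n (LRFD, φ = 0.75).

E100XX → F_EXX = 100 ksi.
Effective throat t_e = 0.707 × 0.375 = 0.2651 in.
Total length L = 27 in; A_we = 0.2651 × 27 = 7.158 in².
F_nw = 0.6 F_EXX = 0.6 × 100 = 60 ksi.
φR_n = 0.75 × 60 × 7.158 = 322.1 kips.

φR_n ≈ 322 kips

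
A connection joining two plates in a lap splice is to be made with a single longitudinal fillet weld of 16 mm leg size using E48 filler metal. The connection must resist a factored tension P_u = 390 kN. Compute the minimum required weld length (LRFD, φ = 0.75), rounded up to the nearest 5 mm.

E48XX → F_EXX = 480 MPa.
Throat t_e = 0.707 × 16 = 11.31 mm.
φr_n = 0.75 × 0.6 × 480 × 11.31 × 10⁻³ = 2.443 kN/mm.
L_req = P_u / φr_n = 390 / 2.443 = 159.6 mm total.
Round up → use L = 160 mm.

L = 160 mm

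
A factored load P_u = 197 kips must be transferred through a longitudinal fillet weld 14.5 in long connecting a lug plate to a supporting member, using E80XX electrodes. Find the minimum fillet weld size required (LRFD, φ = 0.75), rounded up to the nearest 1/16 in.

E80XX → F_EXX = 80 ksi.
Total weld length L = 14.5 in.
Required throat t_e = P_u / (φ × 0.6 F_EXX × L) = 197 / (0.75 × 0.6 × 80 × 14.5) = 0.3774 in.
Required leg w = t_e / 0.707 = 0.5338 in → use 9/16 in.

w = 9/16 in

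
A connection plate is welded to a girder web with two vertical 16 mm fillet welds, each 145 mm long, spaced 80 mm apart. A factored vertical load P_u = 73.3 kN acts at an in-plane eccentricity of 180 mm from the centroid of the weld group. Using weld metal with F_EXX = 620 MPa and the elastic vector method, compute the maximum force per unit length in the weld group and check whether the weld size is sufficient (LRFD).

Total weld length L_w = 290 mm. Treat welds as unit-width lines.
Polar moment about centroid: J = 2[d³/12 + d(b/2)²] = 2[145³/12 + 145×40²] = 972100 mm³.
Direct shear f_v = P/L_w = 73.3×10³ / 290 = 252.8 N/mm (vertical).
Torsion M = P·e = 73.3×10³ × 180 = 13194000 N·mm.
Critical point at (x, y) = (40, 72.5) from centroid. f_tx = M·y/J = 984 N/mm; f_ty = M·x/J = 542.9 N/mm.
Resultant f_max = √[f_tx² + (f_v + f_ty)²] = √[984² + (252.8 + 542.9)²] = 1265 N/mm.
Capacity per unit length: φr_n = 0.75 × 0.6 × 620 × (0.707 × 16) = 3156 N/mm.
1265 ≤ 3156 → adequate.

f_max ≈ 1270 N/mm; adequate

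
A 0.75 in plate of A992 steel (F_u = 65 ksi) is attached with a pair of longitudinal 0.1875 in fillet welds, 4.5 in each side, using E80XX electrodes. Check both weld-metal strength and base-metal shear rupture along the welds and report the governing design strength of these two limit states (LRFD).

φR_n ≈ 43 kips (weld metal governs)

E80XX → F_EXX = 80 ksi.
t_e = 0.707 × 0.1875 = 0.1326 in; L = 9 in.
Weld metal: φR_n = 0.75 × 0.6 × 80 × 0.1326 × 9 = 42.95 kips.
Base metal (shear rupture): φR_n = 0.75 × 0.6 × 65 × 0.75 × 9 = 197.4 kips.
Governing: weld metal.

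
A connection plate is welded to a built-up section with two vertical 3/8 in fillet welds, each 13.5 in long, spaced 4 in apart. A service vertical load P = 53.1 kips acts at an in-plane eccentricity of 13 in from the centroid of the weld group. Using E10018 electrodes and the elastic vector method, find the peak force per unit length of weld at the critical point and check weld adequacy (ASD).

E100XX → F_EXX = 100 ksi.
Total weld length L_w = 27 in. Treat welds as unit-width lines.
Polar moment about centroid: J = 2[d³/12 + d(b/2)²] = 2[13.5³/12 + 13.5×2²] = 518.1 in³.
Direct shear f_v = P/L_w = 53.1 / 27 = 1.967 kip/in (vertical).
Torsion M = P·e = 53.1 × 13 = 690.3 kip·in.
Critical point at (x, y) = (2, 6.75) from centroid. f_tx = M·y/J = 8.994 kip/in; f_ty = M·x/J = 2.665 kip/in.
Resultant f_max = √[f_tx² + (f_v + f_ty)²] = √[8.994² + (1.967 + 2.665)²] = 10.12 kip/in.
Capacity per unit length: r_n/Ω = (1/2.0) × 0.6 × 100 × (0.707 × 0.375) = 7.954 kip/in.
10.12 > 7.954 → NOT adequate.

f_max ≈ 10.1 kip/in; NOT adequate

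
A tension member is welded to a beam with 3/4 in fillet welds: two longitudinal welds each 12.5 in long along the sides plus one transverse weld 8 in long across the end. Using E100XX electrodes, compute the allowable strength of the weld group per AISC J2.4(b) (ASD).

R_n/Ω ≈ 529 kip

E100XX → F_EXX = 100 ksi.
t_e = 0.707 × 0.75 = 0.5302 in.
R_nwl = 0.6 × 100 × 0.5302 × 25 = 795.4 kip (longitudinal, 2 welds).
R_nwt = 0.6 × 100 × 0.5302 × 8 = 254.5 kip (transverse, base value).
(i) R_nwl + R_nwt = 1050 kip; (ii) 0.85 R_nwl + 1.5 R_nwt = 1058 kip.
R_n = max = 1058 kip [governs: (ii)]; R_n/Ω = 528.9 kip.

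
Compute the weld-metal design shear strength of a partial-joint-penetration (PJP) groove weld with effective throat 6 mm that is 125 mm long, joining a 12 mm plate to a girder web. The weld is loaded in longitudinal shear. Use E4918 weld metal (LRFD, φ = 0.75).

E49XX → F_EXX = 490 MPa.
Effective throat (given) t_e = 6 mm.
A_we = 6 × 125 = 750 mm².
F_nw = 0.6 F_EXX = 294 MPa.
φR_n = 0.75 × 294 × 750 × 10⁻³ = 165.4 kN.

φR_n ≈ 165 kN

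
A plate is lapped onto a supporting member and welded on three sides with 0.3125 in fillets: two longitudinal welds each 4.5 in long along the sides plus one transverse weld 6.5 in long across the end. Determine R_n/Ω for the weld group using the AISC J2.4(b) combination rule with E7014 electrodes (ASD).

E70XX → F_EXX = 70 ksi.
t_e = 0.707 × 0.3125 = 0.2209 in.
R_nwl = 0.6 × 70 × 0.2209 × 9 = 83.51 kip (longitudinal, 2 welds).
R_nwt = 0.6 × 70 × 0.2209 × 6.5 = 60.32 kip (transverse, base value).
(i) R_nwl + R_nwt = 143.8 kip; (ii) 0.85 R_nwl + 1.5 R_nwt = 161.5 kip.
R_n = max = 161.5 kip [governs: (ii)]; R_n/Ω = 80.73 kip.

R_n/Ω ≈ 80.7 kip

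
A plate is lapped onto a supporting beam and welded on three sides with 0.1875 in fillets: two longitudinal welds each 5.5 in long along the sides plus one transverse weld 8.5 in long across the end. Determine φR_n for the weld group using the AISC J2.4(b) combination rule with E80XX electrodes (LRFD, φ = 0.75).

E80XX → F_EXX = 80 ksi.
t_e = 0.707 × 0.1875 = 0.1326 in.
R_nwl = 0.6 × 80 × 0.1326 × 11 = 69.99 kips (longitudinal, 2 welds).
R_nwt = 0.6 × 80 × 0.1326 × 8.5 = 54.09 kips (transverse, base value).
(i) R_nwl + R_nwt = 124.1 kips; (ii) 0.85 R_nwl + 1.5 R_nwt = 140.6 kips.
R_n = max = 140.6 kips [governs: (ii)]; φR_n = 105.5 kips.

φR_n ≈ 105 kips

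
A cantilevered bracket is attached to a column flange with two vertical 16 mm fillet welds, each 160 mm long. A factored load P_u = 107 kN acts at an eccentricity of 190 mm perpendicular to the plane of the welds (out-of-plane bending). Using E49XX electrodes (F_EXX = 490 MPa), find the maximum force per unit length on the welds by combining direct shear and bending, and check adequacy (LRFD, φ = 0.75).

f_max ≈ 2410 N/mm; adequate

L_w = 2 × 160 = 320 mm; section modulus (unit throat) S = 2 × L²/6 = 8533 mm².
Direct shear f_v = P/L_w = 107×10³/320 = 334.4 N/mm.
Moment M = P × e = 107×10³ × 190 = 20330000 N·mm; bending f_b = M/S = 2382 N/mm.
f_max = √(f_v² + f_b²) = √(334.4² + 2382²) = 2406 N/mm.
φr_n = 0.75 × 0.6 × 490 × (0.707 × 16) = 2494 N/mm → adequate.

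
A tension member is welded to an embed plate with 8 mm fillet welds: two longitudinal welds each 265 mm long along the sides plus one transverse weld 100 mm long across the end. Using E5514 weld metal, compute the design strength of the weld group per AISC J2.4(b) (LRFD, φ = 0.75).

φR_n ≈ 882 kN

E55XX → F_EXX = 550 MPa.
t_e = 0.707 × 8 = 5.656 mm.
R_nwl = 0.6 × 550 × 5.656 × 530 × 10⁻³ = 989.2 kN (longitudinal, 2 welds).
R_nwt = 0.6 × 550 × 5.656 × 100 × 10⁻³ = 186.6 kN (transverse, base value).
(i) R_nwl + R_nwt = 1176 kN; (ii) 0.85 R_nwl + 1.5 R_nwt = 1121 kN.
R_n = max = 1176 kN [governs: (i)]; φR_n = 881.9 kN.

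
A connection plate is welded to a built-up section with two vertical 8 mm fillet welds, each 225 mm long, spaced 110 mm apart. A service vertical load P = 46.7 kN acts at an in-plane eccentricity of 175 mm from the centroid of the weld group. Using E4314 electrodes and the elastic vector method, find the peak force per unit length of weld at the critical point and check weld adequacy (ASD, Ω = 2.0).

f_max ≈ 371 N/mm; adequate

E43XX → F_EXX = 430 MPa.
Total weld length L_w = 450 mm. Treat welds as unit-width lines.
Polar moment about centroid: J = 2[d³/12 + d(b/2)²] = 2[225³/12 + 225×55²] = 3260000 mm³.
Direct shear f_v = P/L_w = 46.7×10³ / 450 = 103.8 N/mm (vertical).
Torsion M = P·e = 46.7×10³ × 175 = 8172500 N·mm.
Critical point at (x, y) = (55, 112.5) from centroid. f_tx = M·y/J = 282.1 N/mm; f_ty = M·x/J = 137.9 N/mm.
Resultant f_max = √[f_tx² + (f_v + f_ty)²] = √[282.1² + (103.8 + 137.9)²] = 371.4 N/mm.
Capacity per unit length: r_n/Ω = (1/2.0) × 0.6 × 430 × (0.707 × 8) = 729.6 N/mm.
371.4 ≤ 729.6 → adequate.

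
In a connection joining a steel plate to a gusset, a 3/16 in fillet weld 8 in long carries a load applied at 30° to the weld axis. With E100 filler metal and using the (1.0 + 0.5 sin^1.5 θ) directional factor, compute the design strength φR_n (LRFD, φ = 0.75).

φR_n ≈ 56.2 kip

E100XX → F_EXX = 100 ksi.
t_e = 0.707 × 0.1875 = 0.1326 in; A_we = 0.1326 × 8 = 1.06 in².
Directional factor: 1.0 + 0.5 sin^1.5(30°) = 1.177.
F_nw = 0.6 × 100 × 1.177 = 70.61 ksi.
φR_n = 0.75 × 70.61 × 1.06 = 56.16 kip.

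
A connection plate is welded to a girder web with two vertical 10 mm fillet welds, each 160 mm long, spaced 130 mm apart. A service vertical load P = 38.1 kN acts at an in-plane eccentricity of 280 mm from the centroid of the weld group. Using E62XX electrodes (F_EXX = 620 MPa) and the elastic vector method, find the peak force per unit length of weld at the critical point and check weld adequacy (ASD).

Total weld length L_w = 320 mm. Treat welds as unit-width lines.
Polar moment about centroid: J = 2[d³/12 + d(b/2)²] = 2[160³/12 + 160×65²] = 2035000 mm³.
Direct shear f_v = P/L_w = 38.1×10³ / 320 = 119.1 N/mm (vertical).
Torsion M = P·e = 38.1×10³ × 280 = 10668000 N·mm.
Critical point at (x, y) = (65, 80) from centroid. f_tx = M·y/J = 419.4 N/mm; f_ty = M·x/J = 340.8 N/mm.
Resultant f_max = √[f_tx² + (f_v + f_ty)²] = √[419.4² + (119.1 + 340.8)²] = 622.4 N/mm.
Capacity per unit length: r_n/Ω = (1/2.0) × 0.6 × 620 × (0.707 × 10) = 1315 N/mm.
622.4 ≤ 1315 → adequate.

f_max ≈ 622 N/mm; adequate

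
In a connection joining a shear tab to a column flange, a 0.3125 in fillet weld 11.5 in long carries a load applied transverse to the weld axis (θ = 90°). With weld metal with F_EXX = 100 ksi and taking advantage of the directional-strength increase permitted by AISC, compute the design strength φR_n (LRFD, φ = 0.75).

t_e = 0.707 × 0.3125 = 0.2209 in; A_we = 0.2209 × 11.5 = 2.541 in².
Directional factor: 1.0 + 0.5 sin^1.5(90°) = 1.5.
F_nw = 0.6 × 100 × 1.5 = 90 ksi.
φR_n = 0.75 × 90 × 2.541 = 171.5 kip.

φR_n ≈ 172 kip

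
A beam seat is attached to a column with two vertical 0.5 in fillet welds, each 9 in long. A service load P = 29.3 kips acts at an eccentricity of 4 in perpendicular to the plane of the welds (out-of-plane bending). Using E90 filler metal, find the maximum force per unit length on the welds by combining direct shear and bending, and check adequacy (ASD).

f_max ≈ 4.64 kip/in; adequate

E90XX → F_EXX = 90 ksi.
L_w = 2 × 9 = 18 in; section modulus (unit throat) S = 2 × L²/6 = 27 in².
Direct shear f_v = P/L_w = 29.3/18 = 1.628 kip/in.
Moment M = P × e = 29.3 × 4 = 117.2 kip·in; bending f_b = M/S = 4.341 kip/in.
f_max = √(f_v² + f_b²) = √(1.628² + 4.341²) = 4.636 kip/in.
r_n/Ω = (1/2.0) × 0.6 × 90 × (0.707 × 0.5) = 9.544 kip/in → adequate.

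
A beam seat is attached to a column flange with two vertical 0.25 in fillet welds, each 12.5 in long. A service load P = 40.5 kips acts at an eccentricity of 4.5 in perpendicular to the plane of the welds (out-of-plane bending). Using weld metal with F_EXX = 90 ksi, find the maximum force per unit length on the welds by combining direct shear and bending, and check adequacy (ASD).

L_w = 2 × 12.5 = 25 in; section modulus (unit throat) S = 2 × L²/6 = 52.08 in².
Direct shear f_v = P/L_w = 40.5/25 = 1.62 kip/in.
Moment M = P × e = 40.5 × 4.5 = 182.25 kip·in; bending f_b = M/S = 3.499 kip/in.
f_max = √(f_v² + f_b²) = √(1.62² + 3.499²) = 3.856 kip/in.
r_n/Ω = (1/2.0) × 0.6 × 90 × (0.707 × 0.25) = 4.772 kip/in → adequate.

f_max ≈ 3.86 kip/in; adequate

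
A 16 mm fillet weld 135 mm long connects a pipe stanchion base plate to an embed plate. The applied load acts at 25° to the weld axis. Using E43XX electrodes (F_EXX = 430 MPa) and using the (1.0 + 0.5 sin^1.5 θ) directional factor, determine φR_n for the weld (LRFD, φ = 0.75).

φR_n ≈ 336 kN

t_e = 0.707 × 16 = 11.31 mm; A_we = 11.31 × 135 = 1527 mm².
Directional factor: 1.0 + 0.5 sin^1.5(25°) = 1.137.
F_nw = 0.6 × 430 × 1.137 = 293.4 MPa.
φR_n = 0.75 × 293.4 × 1527 × 10⁻³ = 336.1 kN.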